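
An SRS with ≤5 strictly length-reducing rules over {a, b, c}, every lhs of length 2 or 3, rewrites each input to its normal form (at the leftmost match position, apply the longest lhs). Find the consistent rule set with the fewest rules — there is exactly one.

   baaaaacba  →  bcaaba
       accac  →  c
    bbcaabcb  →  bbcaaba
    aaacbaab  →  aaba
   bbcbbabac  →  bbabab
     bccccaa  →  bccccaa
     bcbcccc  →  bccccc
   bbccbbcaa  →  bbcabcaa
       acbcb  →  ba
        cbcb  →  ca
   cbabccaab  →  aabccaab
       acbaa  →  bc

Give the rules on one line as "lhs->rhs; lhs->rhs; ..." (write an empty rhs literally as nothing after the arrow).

ac->; baa->bc; cb->a; cbc->cc

  | baaaaacba => bcaaacba => bcaaba
  | accac => cac => c
  | bbcaabcb => bbcaaba
  | aaacbaab => aabaab => aabcb => aaba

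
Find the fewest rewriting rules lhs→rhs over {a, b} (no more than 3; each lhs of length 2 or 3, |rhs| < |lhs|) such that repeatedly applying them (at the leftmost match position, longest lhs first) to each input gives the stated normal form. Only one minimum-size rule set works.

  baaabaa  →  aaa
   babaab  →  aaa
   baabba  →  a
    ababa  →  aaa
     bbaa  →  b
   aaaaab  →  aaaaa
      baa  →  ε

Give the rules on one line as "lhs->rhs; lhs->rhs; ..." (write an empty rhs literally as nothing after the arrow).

ab->a; ba->a; baa->

  | baaabaa => abaa => aaa
  | babaab => abaab => aaab => aaa
  | baabba => bba => ba => a
  | ababa => aaba => aaa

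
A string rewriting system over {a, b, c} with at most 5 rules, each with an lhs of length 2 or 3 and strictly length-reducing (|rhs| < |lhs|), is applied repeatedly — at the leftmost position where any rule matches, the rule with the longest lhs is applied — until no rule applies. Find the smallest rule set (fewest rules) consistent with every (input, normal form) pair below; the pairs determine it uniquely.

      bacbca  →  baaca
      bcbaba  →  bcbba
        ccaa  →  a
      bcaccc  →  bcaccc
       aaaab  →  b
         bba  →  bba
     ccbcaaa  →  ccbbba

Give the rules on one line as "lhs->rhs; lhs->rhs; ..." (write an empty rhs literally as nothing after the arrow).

  | bacbca => baaca
  | bcbaba => bcbba
  | ccaa => a
  | bcaccc

ab->b; acb->aa; caa->bb; cca->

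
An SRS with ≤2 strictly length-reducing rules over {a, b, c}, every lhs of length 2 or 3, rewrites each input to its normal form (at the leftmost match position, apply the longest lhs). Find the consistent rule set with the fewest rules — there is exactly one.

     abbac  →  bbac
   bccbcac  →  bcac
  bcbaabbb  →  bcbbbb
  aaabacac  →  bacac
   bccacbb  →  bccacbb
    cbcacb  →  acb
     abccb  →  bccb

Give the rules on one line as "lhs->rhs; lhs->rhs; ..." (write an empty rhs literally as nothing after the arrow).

  | abbac => bbac
  | bccbcac => bcac
  | bcbaabbb => bcbabbb => bcbbbb
  | aaabacac => aabacac => abacac => bacac

ab->b; cbc->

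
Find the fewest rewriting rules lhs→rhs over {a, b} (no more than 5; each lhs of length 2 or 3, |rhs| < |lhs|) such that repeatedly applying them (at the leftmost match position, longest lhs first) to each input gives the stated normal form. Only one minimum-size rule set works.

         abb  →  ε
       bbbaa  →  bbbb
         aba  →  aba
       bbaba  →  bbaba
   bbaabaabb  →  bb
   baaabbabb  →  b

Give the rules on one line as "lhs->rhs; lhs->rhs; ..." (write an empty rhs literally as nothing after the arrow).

aa->b; aaa->a; aab->a; abb->

  | abb => ε
  | bbbaa => bbbb
  | aba
  | bbaba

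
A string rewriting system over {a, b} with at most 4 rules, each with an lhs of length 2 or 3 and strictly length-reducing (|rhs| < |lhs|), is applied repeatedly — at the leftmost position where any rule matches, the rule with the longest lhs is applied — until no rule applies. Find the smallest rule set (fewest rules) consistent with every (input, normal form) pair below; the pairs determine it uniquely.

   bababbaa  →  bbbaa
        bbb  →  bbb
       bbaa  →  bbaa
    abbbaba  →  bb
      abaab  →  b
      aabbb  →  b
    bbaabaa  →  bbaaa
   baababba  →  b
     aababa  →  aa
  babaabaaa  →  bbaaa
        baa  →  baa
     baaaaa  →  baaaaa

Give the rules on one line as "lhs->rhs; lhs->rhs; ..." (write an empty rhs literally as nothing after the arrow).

  | bababbaa => babbbaa => bbbaa
  | bbb
  | bbaa
  | abbbaba => bbaba => bbab => bb

aab->a; ab->; aba->ab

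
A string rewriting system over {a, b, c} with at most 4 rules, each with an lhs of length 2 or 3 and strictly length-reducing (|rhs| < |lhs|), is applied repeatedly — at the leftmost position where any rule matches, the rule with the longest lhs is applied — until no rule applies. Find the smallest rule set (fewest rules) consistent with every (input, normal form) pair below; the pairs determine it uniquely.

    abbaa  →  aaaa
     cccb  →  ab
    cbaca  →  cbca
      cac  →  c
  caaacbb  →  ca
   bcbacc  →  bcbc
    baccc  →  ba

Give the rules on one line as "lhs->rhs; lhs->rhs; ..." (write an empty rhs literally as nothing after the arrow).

  | abbaa => aaaa
  | cccb => ab
  | cbaca => cbca
  | cac => cc => c

ac->c; bb->a; cc->c; ccc->a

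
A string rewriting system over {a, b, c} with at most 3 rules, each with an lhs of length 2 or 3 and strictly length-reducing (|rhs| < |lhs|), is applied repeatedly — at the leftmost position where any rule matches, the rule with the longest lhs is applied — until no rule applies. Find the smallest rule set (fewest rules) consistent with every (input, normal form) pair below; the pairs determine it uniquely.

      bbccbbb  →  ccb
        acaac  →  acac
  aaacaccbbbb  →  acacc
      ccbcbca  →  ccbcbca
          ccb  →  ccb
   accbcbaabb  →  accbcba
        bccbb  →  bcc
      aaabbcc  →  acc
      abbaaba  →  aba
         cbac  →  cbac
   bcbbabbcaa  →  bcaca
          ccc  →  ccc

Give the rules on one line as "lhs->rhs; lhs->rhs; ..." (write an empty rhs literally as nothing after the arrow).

  | bbccbbb => ccbbb => ccb
  | acaac => acac
  | aaacaccbbbb => aacaccbbbb => acaccbbbb => acaccbb => acacc
  | ccbcbca

aa->a; bb->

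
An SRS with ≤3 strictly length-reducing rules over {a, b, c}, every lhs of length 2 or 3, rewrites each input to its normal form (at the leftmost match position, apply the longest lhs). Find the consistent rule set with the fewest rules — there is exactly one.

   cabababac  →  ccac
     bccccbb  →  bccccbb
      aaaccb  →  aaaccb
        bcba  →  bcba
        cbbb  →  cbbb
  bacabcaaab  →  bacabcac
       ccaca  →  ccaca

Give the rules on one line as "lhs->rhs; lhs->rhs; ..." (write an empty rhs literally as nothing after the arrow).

  | cabababac => caabac => ccac
  | bccccbb
  | aaaccb
  | bcba

aab->c; bab->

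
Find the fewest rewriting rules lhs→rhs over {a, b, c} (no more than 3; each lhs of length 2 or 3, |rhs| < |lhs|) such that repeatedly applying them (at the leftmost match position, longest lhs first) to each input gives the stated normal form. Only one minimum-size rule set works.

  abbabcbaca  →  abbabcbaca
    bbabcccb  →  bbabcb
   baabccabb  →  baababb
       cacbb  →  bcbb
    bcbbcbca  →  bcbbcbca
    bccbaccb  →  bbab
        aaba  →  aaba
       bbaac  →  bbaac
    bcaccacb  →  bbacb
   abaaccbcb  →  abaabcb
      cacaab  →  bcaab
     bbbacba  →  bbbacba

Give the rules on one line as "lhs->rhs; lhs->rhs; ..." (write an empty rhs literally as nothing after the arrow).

  | abbabcbaca
  | bbabcccb => bbabcb
  | baabccabb => baababb
  | cacbb => bcbb

cac->bc; cc->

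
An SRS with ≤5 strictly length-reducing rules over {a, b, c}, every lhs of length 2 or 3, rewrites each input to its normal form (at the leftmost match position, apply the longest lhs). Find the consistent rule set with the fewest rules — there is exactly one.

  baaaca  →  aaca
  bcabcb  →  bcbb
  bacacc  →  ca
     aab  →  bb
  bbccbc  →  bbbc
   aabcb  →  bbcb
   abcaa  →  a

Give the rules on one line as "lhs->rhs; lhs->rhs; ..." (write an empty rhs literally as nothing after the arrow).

  | baaaca => aaca
  | bcabcb => bcbb
  | bacacc => cacc => ca
  | aab => bb

aab->bb; abc->b; ba->; cc->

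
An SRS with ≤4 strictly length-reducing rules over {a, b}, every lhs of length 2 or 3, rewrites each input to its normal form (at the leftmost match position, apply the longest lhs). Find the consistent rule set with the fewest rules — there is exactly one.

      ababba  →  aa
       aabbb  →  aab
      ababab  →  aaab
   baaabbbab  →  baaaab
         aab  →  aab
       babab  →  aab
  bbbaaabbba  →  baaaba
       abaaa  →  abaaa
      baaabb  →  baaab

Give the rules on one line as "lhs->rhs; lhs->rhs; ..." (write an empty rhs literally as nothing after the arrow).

  | ababba => aabba => aa
  | aabbb => aab
  | ababab => aabab => aaab
  | baaabbbab => baaabab => baaaab

bab->ab; bb->b; bba->; bbb->b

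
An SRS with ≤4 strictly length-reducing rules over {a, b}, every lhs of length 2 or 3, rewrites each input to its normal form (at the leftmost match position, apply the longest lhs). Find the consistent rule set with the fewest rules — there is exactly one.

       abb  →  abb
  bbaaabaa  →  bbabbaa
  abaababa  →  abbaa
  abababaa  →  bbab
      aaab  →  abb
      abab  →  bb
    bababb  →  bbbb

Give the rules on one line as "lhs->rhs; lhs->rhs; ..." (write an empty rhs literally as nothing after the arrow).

  | abb
  | bbaaabaa => bbabbaa
  | abaababa => aaababa => abbaba => abbaa
  | abababaa => aababaa => bbabaa => bbaaa => bbab

aaa->ab; aab->bb; aba->aa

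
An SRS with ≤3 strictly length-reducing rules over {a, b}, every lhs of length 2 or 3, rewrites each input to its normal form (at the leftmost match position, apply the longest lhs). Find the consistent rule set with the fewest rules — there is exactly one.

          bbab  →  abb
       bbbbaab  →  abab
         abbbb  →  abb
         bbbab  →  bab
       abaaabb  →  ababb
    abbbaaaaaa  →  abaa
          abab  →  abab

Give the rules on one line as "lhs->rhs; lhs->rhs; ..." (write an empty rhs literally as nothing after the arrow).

aaa->a; bba->ab; bbb->b

  | bbab => abb
  | bbbbaab => bbaab => abab
  | abbbb => abb
  | bbbab => bab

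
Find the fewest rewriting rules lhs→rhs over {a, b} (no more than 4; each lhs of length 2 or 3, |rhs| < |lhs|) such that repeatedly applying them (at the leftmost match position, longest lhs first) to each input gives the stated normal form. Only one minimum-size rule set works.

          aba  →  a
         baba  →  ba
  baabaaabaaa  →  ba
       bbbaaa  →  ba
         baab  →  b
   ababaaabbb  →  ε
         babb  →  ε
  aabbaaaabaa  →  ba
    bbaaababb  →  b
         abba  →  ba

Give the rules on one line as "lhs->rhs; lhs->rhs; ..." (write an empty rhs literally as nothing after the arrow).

  | aba => a
  | baba => ba
  | baabaaabaaa => babaaabaaa => baaabaaa => baabaaa => babaaa => baaa => baa => ba
  | bbbaaa => baaa => baa => ba

aa->a; ab->; bb->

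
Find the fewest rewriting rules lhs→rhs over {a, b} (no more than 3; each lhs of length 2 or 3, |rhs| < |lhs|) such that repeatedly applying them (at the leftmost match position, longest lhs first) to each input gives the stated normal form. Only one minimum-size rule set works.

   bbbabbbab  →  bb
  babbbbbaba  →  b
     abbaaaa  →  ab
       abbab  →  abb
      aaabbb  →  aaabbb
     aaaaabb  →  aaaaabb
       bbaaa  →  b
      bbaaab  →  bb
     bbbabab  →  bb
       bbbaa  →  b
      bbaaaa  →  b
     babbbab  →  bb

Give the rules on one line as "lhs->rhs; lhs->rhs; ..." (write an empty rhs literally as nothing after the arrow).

  | bbbabbbab => bbabbbab => babbbab => bbbbab => bbbab => bbab => bab => bb
  | babbbbbaba => bbbbbbaba => bbbbbaba => bbbbaba => bbbaba => bbaba => baba => bba => ba => b
  | abbaaaa => abaaaa => abaaa => abaa => aba => ab
  | abbab => abab => abb

ba->b; bba->ba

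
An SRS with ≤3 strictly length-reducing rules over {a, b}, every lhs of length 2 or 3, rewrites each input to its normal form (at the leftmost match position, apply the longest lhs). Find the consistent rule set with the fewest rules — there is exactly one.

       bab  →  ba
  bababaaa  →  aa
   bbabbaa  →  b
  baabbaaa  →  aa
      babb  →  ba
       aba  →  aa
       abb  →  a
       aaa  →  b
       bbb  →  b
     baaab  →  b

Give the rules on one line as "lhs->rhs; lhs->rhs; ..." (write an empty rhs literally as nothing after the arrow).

  | bab => ba
  | bababaaa => baabaaa => baaaaa => bbaa => aa
  | bbabbaa => abbaa => abaa => aaa => b
  | baabbaaa => baabaaa => baaaaa => bbaa => aa

aaa->b; ab->a; bb->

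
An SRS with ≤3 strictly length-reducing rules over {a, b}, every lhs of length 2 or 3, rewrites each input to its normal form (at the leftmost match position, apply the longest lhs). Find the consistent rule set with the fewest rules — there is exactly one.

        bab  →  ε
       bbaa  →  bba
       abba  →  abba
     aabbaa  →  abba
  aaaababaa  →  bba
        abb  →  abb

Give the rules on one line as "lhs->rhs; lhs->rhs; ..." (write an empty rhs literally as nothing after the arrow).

aa->a; aba->b; bab->

  | bab => ε
  | bbaa => bba
  | abba
  | aabbaa => abbaa => abba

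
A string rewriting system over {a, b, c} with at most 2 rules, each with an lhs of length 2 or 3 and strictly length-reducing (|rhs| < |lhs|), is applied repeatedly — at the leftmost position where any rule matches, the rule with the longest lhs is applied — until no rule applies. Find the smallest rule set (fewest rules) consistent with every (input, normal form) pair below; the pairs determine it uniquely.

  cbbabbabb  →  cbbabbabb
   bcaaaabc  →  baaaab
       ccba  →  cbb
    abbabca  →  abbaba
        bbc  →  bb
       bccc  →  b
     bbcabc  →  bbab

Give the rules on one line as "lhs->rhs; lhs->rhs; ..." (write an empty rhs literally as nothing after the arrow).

  | cbbabbabb
  | bcaaaabc => baaaabc => baaaab
  | ccba => cbb
  | abbabca => abbaba

bc->b; cba->bb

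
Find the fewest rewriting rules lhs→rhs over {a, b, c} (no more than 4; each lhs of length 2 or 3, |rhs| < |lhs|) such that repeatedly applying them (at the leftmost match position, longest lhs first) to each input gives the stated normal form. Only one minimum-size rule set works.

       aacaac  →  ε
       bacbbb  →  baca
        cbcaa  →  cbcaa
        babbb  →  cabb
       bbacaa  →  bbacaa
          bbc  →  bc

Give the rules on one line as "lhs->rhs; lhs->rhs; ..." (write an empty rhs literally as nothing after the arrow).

aac->; bab->ca; bbb->a; bbc->bc

  | aacaac => aac => ε
  | bacbbb => baca
  | cbcaa
  | babbb => cabb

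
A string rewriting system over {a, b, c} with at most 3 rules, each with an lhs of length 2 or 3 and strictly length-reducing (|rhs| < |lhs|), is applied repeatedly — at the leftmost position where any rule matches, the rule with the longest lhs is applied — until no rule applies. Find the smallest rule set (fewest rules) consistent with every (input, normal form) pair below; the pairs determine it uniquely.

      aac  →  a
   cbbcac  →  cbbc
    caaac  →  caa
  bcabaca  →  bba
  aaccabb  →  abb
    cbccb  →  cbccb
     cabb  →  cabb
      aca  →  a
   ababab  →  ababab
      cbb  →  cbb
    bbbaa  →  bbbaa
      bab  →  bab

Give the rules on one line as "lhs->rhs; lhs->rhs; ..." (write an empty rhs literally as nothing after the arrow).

ac->; bca->b

  | aac => a
  | cbbcac => cbbc
  | caaac => caa
  | bcabaca => bbaca => bba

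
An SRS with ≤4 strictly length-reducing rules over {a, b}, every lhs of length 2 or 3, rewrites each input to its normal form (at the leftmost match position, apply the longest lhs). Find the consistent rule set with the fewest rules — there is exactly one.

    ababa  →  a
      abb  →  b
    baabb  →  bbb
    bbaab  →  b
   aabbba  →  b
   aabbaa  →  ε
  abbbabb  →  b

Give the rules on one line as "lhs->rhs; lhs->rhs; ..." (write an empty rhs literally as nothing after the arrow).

  | ababa => aba => a
  | abb => b
  | baabb => babb => bbb
  | bbaab => aab => b

aa->; ab->; ba->b; bba->a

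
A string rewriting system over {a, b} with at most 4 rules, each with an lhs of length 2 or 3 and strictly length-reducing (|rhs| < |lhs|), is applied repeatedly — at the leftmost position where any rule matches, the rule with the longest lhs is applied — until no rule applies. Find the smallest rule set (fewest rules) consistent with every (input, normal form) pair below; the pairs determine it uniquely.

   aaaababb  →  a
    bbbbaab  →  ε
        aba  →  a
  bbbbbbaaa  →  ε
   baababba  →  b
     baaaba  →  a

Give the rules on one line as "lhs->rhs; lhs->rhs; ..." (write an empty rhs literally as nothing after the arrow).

  | aaaababb => baababb => ababb => abb => a
  | bbbbaab => bbaab => aab => bb => ε
  | aba => a
  | bbbbbbaaa => bbbbaaa => bbaaa => aaa => ba => ε

aa->b; ba->; bb->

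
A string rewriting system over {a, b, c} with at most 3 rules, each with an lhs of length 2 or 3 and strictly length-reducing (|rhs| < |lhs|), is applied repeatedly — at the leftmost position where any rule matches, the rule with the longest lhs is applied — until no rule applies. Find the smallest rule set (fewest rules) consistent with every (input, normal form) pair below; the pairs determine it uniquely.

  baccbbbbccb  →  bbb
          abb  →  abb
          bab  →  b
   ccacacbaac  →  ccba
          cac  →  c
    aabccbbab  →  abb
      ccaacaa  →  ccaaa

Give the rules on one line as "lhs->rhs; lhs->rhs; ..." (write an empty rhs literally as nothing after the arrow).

ac->; bab->b; bc->

  | baccbbbbccb => bcbbbbccb => bbbbccb => bbbcb => bbb
  | abb
  | bab => b
  | ccacacbaac => ccacbaac => ccbaac => ccba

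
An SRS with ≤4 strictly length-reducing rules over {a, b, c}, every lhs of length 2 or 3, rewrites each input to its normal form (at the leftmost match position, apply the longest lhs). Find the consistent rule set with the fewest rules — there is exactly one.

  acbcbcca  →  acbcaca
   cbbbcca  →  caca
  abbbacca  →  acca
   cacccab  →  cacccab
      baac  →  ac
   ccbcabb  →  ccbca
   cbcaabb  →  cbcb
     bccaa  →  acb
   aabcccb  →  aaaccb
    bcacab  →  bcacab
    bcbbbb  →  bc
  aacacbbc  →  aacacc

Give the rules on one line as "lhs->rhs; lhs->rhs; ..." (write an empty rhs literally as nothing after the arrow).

ba->; bb->; bcc->ac; caa->cb

  | acbcbcca => acbcaca
  | cbbbcca => cbcca => caca
  | abbbacca => abacca => acca
  | cacccab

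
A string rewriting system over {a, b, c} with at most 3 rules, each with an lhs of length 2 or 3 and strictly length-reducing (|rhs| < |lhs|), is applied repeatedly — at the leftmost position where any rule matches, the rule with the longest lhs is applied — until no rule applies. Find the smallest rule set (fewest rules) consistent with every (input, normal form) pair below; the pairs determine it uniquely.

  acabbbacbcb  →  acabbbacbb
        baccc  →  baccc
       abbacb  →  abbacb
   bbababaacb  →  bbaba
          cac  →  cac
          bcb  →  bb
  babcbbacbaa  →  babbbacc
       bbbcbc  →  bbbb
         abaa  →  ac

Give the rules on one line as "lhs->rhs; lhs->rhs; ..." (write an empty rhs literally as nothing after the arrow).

baa->c; bc->b; ccb->

  | acabbbacbcb => acabbbacbb
  | baccc
  | abbacb
  | bbababaacb => bbabaccb => bbaba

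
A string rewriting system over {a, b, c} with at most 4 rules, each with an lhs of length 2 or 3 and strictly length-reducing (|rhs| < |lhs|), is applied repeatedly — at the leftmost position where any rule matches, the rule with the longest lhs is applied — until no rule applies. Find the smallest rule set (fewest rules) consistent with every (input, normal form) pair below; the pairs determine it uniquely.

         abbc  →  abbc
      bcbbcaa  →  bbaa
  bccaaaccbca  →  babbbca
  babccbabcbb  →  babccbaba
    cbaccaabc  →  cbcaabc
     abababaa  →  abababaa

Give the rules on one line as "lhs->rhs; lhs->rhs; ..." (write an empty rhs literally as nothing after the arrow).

  | abbc
  | bcbbcaa => bacaa => bbaa
  | bccaaaccbca => babaaccbca => babacbca => babbbca
  | babccbabcbb => babccbaba

ac->b; acc->c; cbb->a; cca->ab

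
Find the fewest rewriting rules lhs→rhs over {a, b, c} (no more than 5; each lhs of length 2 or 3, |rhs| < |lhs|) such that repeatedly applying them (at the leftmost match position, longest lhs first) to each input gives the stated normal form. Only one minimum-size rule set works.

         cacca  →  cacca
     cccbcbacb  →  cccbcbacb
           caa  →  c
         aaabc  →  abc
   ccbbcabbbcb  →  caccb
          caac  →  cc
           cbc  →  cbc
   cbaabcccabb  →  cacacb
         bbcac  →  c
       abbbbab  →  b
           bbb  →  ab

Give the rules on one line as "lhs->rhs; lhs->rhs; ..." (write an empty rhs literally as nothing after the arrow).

aa->; bb->a; bbc->a; cab->ac

  | cacca
  | cccbcbacb
  | caa => c
  | aaabc => abc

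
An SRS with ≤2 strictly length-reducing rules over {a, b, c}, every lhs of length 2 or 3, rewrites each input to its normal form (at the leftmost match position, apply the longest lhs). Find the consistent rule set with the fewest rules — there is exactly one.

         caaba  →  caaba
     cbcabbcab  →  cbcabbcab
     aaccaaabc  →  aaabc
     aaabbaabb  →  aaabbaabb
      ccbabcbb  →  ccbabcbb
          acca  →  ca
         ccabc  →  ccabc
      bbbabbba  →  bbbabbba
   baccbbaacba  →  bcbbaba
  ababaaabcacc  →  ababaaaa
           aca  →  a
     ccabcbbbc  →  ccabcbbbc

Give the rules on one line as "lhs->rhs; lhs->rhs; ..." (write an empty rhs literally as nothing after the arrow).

  | caaba
  | cbcabbcab
  | aaccaaabc => acaaabc => aaabc
  | aaabbaabb

ac->; bcc->a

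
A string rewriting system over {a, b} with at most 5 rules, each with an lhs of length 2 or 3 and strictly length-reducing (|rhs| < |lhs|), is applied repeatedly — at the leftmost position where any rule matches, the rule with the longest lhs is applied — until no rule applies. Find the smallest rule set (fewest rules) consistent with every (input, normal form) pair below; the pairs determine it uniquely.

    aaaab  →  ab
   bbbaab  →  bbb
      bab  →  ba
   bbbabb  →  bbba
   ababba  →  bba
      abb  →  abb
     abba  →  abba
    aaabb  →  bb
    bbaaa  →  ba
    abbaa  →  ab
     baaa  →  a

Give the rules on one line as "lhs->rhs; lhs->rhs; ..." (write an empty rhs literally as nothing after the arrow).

  | aaaab => ab
  | bbbaab => bbb
  | bab => ba
  | bbbabb => bbbab => bbba

aaa->; aba->; baa->; bab->ba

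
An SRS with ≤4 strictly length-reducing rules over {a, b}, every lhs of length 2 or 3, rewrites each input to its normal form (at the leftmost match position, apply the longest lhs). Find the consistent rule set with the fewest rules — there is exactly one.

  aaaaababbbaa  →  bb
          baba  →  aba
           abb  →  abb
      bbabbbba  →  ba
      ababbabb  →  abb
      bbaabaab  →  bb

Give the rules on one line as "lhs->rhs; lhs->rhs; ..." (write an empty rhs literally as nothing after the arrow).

aa->; aab->; bab->ab; bbb->ab

  | aaaaababbbaa => aaababbbaa => ababbbaa => aabbbaa => bbaa => bb
  | baba => aba
  | abb
  | bbabbbba => babbbba => abbbba => aabba => ba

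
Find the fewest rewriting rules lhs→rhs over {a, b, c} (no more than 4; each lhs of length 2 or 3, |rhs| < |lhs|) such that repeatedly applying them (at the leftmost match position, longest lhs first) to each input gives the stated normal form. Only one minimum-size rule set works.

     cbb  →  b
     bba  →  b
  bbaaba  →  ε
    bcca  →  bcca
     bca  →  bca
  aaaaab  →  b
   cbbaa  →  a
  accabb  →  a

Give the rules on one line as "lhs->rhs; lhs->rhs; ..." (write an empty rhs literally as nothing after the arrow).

  | cbb => b
  | bba => b
  | bbaaba => baba => ba => ε
  | bcca

ab->b; ba->; cb->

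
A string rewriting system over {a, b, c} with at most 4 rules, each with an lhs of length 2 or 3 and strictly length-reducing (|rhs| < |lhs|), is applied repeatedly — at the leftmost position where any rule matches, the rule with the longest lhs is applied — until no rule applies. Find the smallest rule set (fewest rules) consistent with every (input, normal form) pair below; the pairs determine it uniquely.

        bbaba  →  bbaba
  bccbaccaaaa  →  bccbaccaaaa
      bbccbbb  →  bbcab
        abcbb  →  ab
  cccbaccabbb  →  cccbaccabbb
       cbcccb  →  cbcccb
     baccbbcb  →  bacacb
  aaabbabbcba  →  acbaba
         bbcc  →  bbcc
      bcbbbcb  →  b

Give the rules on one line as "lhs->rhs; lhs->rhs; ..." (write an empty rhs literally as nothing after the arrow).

  | bbaba
  | bccbaccaaaa
  | bbccbbb => bbcab
  | abcbb => ab

aab->c; bcb->; cbb->a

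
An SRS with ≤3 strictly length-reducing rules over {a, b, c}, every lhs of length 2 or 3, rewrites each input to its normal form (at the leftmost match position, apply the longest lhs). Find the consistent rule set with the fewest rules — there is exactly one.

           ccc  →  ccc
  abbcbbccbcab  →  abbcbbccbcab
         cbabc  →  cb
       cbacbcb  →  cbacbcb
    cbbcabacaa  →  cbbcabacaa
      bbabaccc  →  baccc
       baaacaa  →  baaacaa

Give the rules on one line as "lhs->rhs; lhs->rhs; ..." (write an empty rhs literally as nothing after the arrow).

abc->; bba->

  | ccc
  | abbcbbccbcab
  | cbabc => cb
  | cbacbcb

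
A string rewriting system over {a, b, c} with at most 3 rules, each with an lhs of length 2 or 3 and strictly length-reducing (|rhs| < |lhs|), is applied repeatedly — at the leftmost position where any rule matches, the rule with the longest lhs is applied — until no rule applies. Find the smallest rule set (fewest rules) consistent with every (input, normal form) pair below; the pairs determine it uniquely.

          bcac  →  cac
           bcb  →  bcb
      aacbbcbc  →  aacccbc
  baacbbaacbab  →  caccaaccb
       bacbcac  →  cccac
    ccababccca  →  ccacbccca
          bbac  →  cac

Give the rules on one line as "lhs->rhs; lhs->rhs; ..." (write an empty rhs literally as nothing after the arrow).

ba->c; bb->c; bca->ca

  | bcac => cac
  | bcb
  | aacbbcbc => aacccbc
  | baacbbaacbab => cacbbaacbab => caccaacbab => caccaaccb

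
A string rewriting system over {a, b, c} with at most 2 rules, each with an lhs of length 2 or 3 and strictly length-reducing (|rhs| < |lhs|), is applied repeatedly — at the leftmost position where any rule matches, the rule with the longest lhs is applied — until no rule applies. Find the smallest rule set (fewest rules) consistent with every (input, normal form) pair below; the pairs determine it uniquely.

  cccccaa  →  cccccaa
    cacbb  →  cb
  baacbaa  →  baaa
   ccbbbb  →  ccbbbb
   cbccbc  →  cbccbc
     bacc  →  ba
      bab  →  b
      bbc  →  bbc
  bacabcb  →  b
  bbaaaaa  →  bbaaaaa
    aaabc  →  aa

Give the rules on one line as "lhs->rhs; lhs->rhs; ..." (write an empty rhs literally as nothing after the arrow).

  | cccccaa
  | cacbb => cabb => cb
  | baacbaa => baabaa => baaa
  | ccbbbb

ab->; ac->a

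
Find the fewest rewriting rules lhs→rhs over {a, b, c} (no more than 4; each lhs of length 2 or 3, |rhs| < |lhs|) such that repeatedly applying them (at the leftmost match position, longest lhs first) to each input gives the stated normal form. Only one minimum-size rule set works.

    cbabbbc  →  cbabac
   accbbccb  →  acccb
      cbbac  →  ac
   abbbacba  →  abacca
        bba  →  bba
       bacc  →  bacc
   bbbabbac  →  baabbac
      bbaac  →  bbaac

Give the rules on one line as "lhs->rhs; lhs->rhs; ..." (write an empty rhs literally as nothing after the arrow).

  | cbabbbc => cbabac
  | accbbccb => acccb
  | cbbac => ac
  | abbbacba => abaacba => abacca

acb->cc; bbb->ba; cbb->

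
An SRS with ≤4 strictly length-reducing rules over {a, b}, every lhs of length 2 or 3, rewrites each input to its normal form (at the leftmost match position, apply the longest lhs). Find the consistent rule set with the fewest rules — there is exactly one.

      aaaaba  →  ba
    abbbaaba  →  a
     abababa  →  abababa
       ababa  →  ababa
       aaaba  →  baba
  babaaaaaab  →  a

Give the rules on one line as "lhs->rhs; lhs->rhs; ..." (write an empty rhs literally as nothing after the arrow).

aa->b; aab->; bb->a; bba->b

  | aaaaba => baaba => ba
  | abbbaaba => aabaaba => aaba => a
  | abababa
  | ababa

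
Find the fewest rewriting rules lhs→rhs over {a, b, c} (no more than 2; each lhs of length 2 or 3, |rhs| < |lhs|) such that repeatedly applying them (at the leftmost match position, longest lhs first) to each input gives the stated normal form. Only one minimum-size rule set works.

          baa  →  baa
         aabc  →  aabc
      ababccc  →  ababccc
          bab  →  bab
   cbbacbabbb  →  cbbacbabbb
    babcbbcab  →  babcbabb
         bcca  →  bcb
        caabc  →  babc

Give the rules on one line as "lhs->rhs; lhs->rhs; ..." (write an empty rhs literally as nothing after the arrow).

  | baa
  | aabc
  | ababccc
  | bab

bca->ab; ca->b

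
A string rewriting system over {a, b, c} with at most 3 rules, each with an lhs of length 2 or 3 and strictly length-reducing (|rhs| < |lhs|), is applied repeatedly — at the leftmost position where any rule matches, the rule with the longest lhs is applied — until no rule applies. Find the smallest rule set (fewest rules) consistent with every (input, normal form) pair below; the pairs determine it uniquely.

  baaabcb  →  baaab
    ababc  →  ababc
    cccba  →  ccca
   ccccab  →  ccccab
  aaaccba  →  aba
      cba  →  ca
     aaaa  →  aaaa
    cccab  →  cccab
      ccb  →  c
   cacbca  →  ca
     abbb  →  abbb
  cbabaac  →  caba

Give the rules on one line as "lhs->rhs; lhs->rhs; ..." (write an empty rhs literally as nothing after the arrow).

ac->; cb->; cba->ca

  | baaabcb => baaab
  | ababc
  | cccba => ccca
  | ccccab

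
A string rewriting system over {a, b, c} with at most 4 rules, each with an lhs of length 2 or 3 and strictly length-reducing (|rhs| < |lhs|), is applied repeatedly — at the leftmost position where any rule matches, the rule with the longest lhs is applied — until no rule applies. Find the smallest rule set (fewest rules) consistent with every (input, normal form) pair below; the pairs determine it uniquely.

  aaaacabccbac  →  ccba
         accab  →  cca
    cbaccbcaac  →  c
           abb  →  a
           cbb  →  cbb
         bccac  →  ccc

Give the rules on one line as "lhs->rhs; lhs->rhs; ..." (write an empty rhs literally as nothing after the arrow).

ab->a; ac->c; bc->c; cbc->ba

  | aaaacabccbac => aaacabccbac => aacabccbac => acabccbac => cabccbac => caccbac => cccbac => cccbc => ccba
  | accab => ccab => cca
  | cbaccbcaac => cbccbcaac => bacbcaac => bcbcaac => cbcaac => baaac => baac => bac => bc => c
  | abb => ab => a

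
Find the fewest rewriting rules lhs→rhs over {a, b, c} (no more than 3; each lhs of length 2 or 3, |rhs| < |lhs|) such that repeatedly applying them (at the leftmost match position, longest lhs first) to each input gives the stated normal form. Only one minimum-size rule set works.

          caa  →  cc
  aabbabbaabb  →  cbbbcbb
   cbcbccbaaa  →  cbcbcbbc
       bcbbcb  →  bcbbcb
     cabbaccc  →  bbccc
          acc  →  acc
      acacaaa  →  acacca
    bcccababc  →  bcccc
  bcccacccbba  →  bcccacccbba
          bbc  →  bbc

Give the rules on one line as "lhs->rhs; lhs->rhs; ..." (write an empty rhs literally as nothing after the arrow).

  | caa => cc
  | aabbabbaabb => cbbabbaabb => cbbbaabb => cbbbcbb
  | cbcbccbaaa => cbcbcbbaa => cbcbcbbc
  | bcbbcb

aa->c; ab->; cba->bb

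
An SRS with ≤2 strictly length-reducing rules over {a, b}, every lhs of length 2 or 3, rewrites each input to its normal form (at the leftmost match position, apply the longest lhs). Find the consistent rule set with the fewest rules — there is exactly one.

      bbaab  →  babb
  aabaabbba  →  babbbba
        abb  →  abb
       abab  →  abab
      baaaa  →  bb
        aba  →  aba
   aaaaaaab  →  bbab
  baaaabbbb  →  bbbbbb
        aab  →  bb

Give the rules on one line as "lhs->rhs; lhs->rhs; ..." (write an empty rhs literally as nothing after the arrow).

aa->b; baa->ab

  | bbaab => babb
  | aabaabbba => bbaabbba => babbbba
  | abb
  | abab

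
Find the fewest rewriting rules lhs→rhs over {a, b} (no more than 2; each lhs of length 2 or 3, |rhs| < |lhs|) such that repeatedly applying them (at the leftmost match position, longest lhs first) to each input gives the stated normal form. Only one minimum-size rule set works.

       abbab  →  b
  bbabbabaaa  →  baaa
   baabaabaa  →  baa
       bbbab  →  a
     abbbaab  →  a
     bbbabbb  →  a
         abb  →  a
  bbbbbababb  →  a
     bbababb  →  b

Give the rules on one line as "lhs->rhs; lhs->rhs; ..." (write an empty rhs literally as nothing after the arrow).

  | abbab => bbab => aab => ab => b
  | bbabbabaaa => aabbabaaa => abbabaaa => bbabaaa => aabaaa => abaaa => baaa
  | baabaabaa => babaabaa => bbaabaa => aaabaa => aabaa => abaa => baa
  | bbbab => abab => bab => bb => a

ab->b; bb->a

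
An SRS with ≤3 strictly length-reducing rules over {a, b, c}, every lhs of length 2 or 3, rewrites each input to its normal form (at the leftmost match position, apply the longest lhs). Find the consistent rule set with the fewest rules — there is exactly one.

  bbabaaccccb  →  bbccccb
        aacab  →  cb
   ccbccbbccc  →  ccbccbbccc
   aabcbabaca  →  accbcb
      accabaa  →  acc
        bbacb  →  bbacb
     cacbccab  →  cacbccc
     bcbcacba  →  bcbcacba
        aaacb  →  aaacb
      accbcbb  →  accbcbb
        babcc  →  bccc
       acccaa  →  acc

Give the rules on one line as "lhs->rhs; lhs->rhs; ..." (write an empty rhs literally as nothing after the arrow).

  | bbabaaccccb => bbcaaccccb => bbccccb
  | aacab => abb => cb
  | ccbccbbccc
  | aabcbabaca => accbabaca => accbcaca => accbcb

ab->c; aca->b; caa->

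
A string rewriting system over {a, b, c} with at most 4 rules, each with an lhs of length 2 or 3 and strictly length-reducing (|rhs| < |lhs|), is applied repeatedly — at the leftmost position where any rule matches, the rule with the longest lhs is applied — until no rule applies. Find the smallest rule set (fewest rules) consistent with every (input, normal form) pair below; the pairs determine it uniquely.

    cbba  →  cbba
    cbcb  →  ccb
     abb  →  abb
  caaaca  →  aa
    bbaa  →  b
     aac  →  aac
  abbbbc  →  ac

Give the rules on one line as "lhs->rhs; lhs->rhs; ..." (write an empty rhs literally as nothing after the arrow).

  | cbba
  | cbcb => ccb
  | abb
  | caaaca => aaca => aa

baa->; bc->c; ca->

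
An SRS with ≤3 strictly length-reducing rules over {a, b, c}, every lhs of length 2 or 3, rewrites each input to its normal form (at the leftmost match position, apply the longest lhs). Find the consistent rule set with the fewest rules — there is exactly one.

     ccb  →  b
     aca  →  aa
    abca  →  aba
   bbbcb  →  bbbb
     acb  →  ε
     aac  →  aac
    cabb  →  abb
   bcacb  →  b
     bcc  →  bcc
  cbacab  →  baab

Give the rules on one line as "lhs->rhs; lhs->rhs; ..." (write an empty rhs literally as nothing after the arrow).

acb->; ca->a; cb->b

  | ccb => cb => b
  | aca => aa
  | abca => aba
  | bbbcb => bbbb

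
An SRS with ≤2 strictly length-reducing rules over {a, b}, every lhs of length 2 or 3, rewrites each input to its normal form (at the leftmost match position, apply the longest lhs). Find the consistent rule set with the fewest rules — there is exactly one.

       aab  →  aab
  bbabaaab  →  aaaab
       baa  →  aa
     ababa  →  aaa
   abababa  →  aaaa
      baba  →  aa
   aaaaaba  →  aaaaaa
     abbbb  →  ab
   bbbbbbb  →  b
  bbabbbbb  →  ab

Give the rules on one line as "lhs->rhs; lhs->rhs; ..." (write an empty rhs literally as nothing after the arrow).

ba->a; bb->b

  | aab
  | bbabaaab => babaaab => abaaab => aaaab
  | baa => aa
  | ababa => aaba => aaa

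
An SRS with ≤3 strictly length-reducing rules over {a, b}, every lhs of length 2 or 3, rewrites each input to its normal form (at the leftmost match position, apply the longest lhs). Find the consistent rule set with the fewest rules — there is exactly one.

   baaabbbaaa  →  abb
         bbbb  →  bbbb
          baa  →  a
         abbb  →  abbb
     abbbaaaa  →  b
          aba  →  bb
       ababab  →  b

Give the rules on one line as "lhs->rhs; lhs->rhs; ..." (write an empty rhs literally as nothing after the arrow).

  | baaabbbaaa => aabbbaaa => aabbaa => aaba => abb
  | bbbb
  | baa => a
  | abbb

aba->bb; ba->; bab->a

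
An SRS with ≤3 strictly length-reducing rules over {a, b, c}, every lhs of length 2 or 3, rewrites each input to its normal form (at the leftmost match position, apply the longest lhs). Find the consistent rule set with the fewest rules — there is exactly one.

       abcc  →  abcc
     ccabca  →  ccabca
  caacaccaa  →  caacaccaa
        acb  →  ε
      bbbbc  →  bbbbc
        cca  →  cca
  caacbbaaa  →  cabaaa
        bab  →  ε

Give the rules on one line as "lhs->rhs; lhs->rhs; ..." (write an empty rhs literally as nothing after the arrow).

acb->; bab->

  | abcc
  | ccabca
  | caacaccaa
  | acb => ε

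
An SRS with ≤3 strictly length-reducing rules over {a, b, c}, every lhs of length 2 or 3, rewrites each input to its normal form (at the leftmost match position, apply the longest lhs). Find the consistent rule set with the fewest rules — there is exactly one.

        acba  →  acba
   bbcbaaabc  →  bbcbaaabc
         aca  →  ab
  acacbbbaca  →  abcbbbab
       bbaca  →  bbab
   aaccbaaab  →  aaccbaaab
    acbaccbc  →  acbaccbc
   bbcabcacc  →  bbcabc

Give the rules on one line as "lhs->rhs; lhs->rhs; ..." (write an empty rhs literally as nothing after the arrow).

  | acba
  | bbcbaaabc
  | aca => ab
  | acacbbbaca => abcbbbaca => abcbbbab

aca->ab; cac->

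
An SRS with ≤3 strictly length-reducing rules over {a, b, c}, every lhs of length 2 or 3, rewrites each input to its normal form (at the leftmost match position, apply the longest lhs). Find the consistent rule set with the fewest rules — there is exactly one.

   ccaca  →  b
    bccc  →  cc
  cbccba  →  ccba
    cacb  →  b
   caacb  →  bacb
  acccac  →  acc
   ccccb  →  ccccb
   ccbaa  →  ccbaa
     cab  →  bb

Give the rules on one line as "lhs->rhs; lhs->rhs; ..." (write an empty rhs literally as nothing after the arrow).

bc->; ca->b

  | ccaca => cbca => ca => b
  | bccc => cc
  | cbccba => ccba
  | cacb => bcb => b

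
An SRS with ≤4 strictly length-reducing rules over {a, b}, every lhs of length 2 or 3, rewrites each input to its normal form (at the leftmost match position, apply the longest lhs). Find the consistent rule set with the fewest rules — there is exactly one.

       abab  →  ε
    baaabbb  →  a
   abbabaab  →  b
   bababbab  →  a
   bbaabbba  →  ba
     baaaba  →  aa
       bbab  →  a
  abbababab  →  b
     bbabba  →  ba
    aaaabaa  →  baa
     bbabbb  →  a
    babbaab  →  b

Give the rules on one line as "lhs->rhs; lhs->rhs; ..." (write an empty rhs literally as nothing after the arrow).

aab->bb; ab->; bb->a; bbb->b

  | abab => ab => ε
  | baaabbb => babbbb => bbbb => bb => a
  | abbabaab => babaab => baab => bbb => b
  | bababbab => babbab => bbab => aab => bb => a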